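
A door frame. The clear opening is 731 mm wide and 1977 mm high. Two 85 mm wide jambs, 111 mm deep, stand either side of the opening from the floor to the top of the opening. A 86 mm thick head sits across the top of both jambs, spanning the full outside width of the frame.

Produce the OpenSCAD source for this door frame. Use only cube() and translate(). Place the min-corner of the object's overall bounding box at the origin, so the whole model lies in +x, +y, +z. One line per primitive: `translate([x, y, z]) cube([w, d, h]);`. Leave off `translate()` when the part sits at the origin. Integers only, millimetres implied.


cube([85, 111, 1977]);
translate([816, 0, 0]) cube([85, 111, 1977]);
translate([0, 0, 1977]) cube([901, 111, 86]);


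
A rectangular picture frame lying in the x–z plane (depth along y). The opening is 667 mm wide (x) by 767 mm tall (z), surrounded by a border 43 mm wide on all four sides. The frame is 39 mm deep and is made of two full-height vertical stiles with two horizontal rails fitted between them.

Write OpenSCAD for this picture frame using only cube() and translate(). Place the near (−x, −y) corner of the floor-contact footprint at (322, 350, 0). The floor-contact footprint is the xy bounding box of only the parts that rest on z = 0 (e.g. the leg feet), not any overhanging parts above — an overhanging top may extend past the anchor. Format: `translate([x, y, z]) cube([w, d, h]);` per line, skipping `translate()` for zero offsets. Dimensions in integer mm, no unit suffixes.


translate([322, 350, 0]) cube([43, 39, 853]);
translate([1032, 350, 0]) cube([43, 39, 853]);
translate([365, 350, 0]) cube([667, 39, 43]);
translate([365, 350, 810]) cube([667, 39, 43]);


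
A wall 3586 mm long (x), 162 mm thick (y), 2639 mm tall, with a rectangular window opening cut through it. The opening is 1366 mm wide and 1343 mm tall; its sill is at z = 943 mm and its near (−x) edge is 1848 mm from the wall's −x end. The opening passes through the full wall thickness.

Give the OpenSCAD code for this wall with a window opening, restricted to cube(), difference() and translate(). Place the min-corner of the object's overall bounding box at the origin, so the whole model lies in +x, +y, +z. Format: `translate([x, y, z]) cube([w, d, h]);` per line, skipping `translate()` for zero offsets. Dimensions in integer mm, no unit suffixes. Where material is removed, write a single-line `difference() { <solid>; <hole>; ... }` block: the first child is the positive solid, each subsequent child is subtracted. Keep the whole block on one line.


difference() { cube([3586, 162, 2639]); translate([1848, 0, 943]) cube([1366, 162, 1343]); }


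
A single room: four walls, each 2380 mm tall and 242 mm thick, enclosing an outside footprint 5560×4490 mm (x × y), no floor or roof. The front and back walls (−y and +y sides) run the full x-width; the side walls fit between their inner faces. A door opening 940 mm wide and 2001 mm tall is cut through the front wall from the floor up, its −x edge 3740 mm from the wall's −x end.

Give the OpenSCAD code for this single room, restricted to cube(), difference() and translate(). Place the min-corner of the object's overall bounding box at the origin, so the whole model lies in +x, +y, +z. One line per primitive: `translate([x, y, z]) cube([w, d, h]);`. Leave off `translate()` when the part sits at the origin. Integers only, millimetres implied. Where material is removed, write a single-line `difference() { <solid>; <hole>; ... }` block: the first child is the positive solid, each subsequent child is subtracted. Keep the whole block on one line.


difference() { cube([5560, 242, 2380]); translate([3740, 0, 0]) cube([940, 242, 2001]); }
translate([0, 4248, 0]) cube([5560, 242, 2380]);
translate([0, 242, 0]) cube([242, 4006, 2380]);
translate([5318, 242, 0]) cube([242, 4006, 2380]);


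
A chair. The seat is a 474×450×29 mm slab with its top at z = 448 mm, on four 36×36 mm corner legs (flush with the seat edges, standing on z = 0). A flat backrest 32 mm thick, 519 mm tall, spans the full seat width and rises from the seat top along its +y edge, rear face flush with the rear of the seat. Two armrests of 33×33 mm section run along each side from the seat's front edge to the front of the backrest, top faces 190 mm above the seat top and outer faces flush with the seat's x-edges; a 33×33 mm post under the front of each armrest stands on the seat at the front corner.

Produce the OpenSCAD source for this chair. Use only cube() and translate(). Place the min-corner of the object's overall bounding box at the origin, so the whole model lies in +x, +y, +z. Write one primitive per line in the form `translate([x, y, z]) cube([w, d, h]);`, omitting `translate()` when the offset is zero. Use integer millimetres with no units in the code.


translate([0, 0, 419]) cube([474, 450, 29]);
cube([36, 36, 419]);
translate([438, 0, 0]) cube([36, 36, 419]);
translate([0, 414, 0]) cube([36, 36, 419]);
translate([438, 414, 0]) cube([36, 36, 419]);
translate([0, 418, 448]) cube([474, 32, 519]);
translate([0, 0, 605]) cube([33, 418, 33]);
translate([441, 0, 605]) cube([33, 418, 33]);
translate([0, 0, 448]) cube([33, 33, 157]);
translate([441, 0, 448]) cube([33, 33, 157]);


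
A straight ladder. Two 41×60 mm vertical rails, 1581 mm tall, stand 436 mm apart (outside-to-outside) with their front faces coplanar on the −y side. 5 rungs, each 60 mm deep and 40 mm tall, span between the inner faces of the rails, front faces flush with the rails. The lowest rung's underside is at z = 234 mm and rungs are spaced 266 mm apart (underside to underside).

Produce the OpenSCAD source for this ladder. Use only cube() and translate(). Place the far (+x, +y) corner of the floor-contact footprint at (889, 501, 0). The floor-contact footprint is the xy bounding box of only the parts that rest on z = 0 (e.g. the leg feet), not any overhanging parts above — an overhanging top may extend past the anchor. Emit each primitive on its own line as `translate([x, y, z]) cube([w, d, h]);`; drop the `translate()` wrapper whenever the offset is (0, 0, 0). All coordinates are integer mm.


translate([453, 441, 0]) cube([41, 60, 1581]);
translate([848, 441, 0]) cube([41, 60, 1581]);
translate([494, 441, 234]) cube([354, 60, 40]);
translate([494, 441, 500]) cube([354, 60, 40]);
translate([494, 441, 766]) cube([354, 60, 40]);
translate([494, 441, 1032]) cube([354, 60, 40]);
translate([494, 441, 1298]) cube([354, 60, 40]);


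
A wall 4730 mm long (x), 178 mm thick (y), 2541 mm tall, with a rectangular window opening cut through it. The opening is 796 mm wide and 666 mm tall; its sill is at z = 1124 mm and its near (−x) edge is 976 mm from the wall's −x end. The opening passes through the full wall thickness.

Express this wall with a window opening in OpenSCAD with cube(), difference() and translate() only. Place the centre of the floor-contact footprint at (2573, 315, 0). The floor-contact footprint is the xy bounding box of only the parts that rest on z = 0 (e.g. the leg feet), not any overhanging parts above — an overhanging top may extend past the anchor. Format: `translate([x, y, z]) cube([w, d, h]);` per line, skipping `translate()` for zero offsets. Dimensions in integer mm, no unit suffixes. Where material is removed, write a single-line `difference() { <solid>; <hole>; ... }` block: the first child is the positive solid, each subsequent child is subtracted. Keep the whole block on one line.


difference() { translate([208, 226, 0]) cube([4730, 178, 2541]); translate([1184, 226, 1124]) cube([796, 178, 666]); }


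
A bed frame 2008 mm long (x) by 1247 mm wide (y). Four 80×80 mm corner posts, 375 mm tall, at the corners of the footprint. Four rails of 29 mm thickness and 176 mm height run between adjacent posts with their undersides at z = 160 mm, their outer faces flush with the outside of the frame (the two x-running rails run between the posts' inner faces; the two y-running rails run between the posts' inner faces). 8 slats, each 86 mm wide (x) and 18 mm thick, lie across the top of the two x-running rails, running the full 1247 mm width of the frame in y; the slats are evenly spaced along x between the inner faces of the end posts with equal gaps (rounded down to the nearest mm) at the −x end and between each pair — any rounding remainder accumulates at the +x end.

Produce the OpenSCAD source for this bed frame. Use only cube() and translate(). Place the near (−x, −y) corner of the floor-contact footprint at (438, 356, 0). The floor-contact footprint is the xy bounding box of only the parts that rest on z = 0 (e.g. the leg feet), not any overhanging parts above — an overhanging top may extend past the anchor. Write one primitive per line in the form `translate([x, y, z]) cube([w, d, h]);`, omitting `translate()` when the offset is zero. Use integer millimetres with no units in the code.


translate([438, 356, 0]) cube([80, 80, 375]);
translate([438, 1523, 0]) cube([80, 80, 375]);
translate([2366, 356, 0]) cube([80, 80, 375]);
translate([2366, 1523, 0]) cube([80, 80, 375]);
translate([518, 356, 160]) cube([1848, 29, 176]);
translate([518, 1574, 160]) cube([1848, 29, 176]);
translate([438, 436, 160]) cube([29, 1087, 176]);
translate([2417, 436, 160]) cube([29, 1087, 176]);
translate([646, 356, 336]) cube([86, 1247, 18]);
translate([860, 356, 336]) cube([86, 1247, 18]);
translate([1074, 356, 336]) cube([86, 1247, 18]);
translate([1288, 356, 336]) cube([86, 1247, 18]);
translate([1502, 356, 336]) cube([86, 1247, 18]);
translate([1716, 356, 336]) cube([86, 1247, 18]);
translate([1930, 356, 336]) cube([86, 1247, 18]);
translate([2144, 356, 336]) cube([86, 1247, 18]);


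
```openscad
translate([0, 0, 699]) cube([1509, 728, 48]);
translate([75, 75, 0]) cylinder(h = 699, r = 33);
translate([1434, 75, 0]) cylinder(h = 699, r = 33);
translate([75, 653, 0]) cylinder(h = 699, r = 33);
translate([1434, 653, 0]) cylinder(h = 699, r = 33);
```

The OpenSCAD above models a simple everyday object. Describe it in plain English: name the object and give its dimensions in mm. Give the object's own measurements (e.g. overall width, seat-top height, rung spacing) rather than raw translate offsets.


A table: top 1509 mm (x) × 728 mm (y), 48 mm thick, upper face at z = 747 mm, on four round legs of 66 mm diameter, each leg's bounding box inset 42 mm from the nearest pair of top edges from z = 0 to the bottom of the top.


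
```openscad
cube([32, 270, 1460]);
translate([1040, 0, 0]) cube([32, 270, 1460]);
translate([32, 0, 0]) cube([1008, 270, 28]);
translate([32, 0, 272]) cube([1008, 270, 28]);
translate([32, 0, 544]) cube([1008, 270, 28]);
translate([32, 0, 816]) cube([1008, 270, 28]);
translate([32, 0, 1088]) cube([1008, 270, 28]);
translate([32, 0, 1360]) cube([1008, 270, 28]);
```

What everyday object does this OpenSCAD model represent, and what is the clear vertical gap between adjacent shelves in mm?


A bookshelf. The clear shelf gap is 244 mm.

Two tall side panels with 6 horizontal boards between them — a bookshelf. The first two shelf undersides are at z = 0 and z = 272; with shelf thickness 28, the clear gap is 272 − 0 − 28 = 244 mm.


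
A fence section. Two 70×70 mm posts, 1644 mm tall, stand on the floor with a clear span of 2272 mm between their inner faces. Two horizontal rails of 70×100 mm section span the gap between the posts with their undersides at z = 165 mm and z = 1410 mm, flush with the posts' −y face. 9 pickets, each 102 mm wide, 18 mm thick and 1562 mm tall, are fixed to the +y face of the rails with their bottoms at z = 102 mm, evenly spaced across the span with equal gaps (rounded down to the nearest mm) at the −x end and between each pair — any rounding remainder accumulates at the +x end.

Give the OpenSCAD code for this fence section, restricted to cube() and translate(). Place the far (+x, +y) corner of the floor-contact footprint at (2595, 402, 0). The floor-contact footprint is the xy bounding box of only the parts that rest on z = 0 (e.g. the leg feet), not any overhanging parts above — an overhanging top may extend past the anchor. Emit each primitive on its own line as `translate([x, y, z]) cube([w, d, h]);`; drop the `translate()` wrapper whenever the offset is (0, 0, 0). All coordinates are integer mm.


translate([183, 332, 0]) cube([70, 70, 1644]);
translate([2525, 332, 0]) cube([70, 70, 1644]);
translate([253, 332, 165]) cube([2272, 70, 100]);
translate([253, 332, 1410]) cube([2272, 70, 100]);
translate([388, 402, 102]) cube([102, 18, 1562]);
translate([625, 402, 102]) cube([102, 18, 1562]);
translate([862, 402, 102]) cube([102, 18, 1562]);
translate([1099, 402, 102]) cube([102, 18, 1562]);
translate([1336, 402, 102]) cube([102, 18, 1562]);
translate([1573, 402, 102]) cube([102, 18, 1562]);
translate([1810, 402, 102]) cube([102, 18, 1562]);
translate([2047, 402, 102]) cube([102, 18, 1562]);
translate([2284, 402, 102]) cube([102, 18, 1562]);


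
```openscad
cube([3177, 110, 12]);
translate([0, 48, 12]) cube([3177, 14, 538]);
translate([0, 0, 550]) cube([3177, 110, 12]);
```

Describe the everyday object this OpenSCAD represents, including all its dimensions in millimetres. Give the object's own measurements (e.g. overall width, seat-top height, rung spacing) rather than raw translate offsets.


An I-beam lying along x, 3177 mm long. Overall section height 562 mm. Two flanges 110 mm wide (y) and 12 mm thick, one on the floor and one at the top; a web 14 mm thick runs between them, centred on the flange width.


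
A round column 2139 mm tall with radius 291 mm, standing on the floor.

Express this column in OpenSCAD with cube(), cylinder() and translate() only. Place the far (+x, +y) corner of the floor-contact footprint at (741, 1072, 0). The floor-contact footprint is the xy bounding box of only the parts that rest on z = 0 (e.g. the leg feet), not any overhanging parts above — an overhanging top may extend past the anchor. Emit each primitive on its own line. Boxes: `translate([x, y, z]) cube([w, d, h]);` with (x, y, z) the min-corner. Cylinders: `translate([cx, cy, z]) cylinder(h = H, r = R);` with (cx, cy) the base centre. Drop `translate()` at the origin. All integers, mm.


translate([450, 781, 0]) cylinder(h = 2139, r = 291);


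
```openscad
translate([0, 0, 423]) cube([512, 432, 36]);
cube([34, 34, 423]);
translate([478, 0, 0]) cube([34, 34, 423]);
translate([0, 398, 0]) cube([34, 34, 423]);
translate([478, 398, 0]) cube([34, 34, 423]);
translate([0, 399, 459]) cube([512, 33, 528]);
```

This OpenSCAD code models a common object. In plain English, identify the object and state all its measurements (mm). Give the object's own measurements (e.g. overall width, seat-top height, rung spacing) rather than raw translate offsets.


A chair. The seat is a 512×432×36 mm slab with its top at z = 459 mm, on four 34×34 mm corner legs (flush with the seat edges, standing on z = 0). A flat backrest 33 mm thick, 528 mm tall, spans the full seat width and rises from the seat top along its +y edge, rear face flush with the rear of the seat.


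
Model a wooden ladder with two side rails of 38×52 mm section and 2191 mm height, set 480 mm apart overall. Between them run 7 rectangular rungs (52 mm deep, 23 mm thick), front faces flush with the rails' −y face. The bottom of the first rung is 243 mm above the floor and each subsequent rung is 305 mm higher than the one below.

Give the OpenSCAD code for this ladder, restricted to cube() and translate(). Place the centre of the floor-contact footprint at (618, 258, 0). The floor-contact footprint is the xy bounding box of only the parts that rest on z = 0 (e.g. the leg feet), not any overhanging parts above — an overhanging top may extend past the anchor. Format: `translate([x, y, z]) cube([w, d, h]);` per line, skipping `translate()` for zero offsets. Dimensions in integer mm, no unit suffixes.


// rung span = 480 - 2*38 = 404
// rung[k] z = 243 + k*305
translate([378, 232, 0]) cube([38, 52, 2191]);
translate([820, 232, 0]) cube([38, 52, 2191]);
translate([416, 232, 243]) cube([404, 52, 23]);
translate([416, 232, 548]) cube([404, 52, 23]);
translate([416, 232, 853]) cube([404, 52, 23]);
translate([416, 232, 1158]) cube([404, 52, 23]);
translate([416, 232, 1463]) cube([404, 52, 23]);
translate([416, 232, 1768]) cube([404, 52, 23]);
translate([416, 232, 2073]) cube([404, 52, 23]);


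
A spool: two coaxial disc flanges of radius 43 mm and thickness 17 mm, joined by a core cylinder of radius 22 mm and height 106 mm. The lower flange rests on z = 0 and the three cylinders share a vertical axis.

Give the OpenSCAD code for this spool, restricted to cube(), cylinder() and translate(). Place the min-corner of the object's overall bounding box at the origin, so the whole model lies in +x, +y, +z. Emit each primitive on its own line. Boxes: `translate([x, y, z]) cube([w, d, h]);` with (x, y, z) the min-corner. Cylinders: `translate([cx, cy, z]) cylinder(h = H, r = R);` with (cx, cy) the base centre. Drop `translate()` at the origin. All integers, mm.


translate([43, 43, 0]) cylinder(h = 17, r = 43);
translate([43, 43, 17]) cylinder(h = 106, r = 22);
translate([43, 43, 123]) cylinder(h = 17, r = 43);


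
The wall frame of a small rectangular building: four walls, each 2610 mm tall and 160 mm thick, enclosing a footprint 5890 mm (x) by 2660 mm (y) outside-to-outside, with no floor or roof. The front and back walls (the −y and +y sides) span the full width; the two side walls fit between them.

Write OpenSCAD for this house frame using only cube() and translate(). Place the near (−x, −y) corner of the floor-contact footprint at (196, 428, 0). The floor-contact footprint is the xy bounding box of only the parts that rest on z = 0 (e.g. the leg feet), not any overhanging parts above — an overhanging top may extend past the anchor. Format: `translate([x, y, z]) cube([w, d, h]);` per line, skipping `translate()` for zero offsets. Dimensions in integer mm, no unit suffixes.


translate([196, 428, 0]) cube([5890, 160, 2610]);
translate([196, 2928, 0]) cube([5890, 160, 2610]);
translate([196, 588, 0]) cube([160, 2340, 2610]);
translate([5926, 588, 0]) cube([160, 2340, 2610]);


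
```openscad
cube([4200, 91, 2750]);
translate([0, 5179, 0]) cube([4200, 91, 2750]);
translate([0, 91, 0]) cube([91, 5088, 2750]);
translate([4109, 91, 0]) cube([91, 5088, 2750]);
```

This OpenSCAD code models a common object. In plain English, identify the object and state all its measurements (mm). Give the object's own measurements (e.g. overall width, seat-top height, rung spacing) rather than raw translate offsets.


The wall frame of a small rectangular building: four walls, each 2750 mm tall and 91 mm thick, enclosing a footprint 4200 mm (x) by 5270 mm (y) outside-to-outside, with no floor or roof. The front and back walls (the −y and +y sides) span the full width; the two side walls fit between them.


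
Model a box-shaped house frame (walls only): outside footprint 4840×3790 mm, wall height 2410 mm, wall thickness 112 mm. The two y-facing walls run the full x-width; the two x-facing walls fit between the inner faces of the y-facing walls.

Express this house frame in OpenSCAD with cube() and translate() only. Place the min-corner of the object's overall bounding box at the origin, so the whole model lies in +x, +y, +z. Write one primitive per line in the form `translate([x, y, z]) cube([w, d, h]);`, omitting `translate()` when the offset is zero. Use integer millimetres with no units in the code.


cube([4840, 112, 2410]);
translate([0, 3678, 0]) cube([4840, 112, 2410]);
translate([0, 112, 0]) cube([112, 3566, 2410]);
translate([4728, 112, 0]) cube([112, 3566, 2410]);


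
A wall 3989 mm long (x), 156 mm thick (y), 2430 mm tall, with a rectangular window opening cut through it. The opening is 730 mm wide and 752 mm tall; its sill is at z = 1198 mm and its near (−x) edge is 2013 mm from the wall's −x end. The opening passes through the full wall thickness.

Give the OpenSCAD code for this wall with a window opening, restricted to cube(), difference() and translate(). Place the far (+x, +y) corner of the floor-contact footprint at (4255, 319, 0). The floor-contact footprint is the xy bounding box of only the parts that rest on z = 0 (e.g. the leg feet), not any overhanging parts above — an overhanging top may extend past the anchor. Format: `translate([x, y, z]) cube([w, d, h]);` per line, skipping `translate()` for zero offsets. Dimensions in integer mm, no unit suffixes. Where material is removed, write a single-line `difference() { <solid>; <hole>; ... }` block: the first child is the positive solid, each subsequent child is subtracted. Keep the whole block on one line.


difference() { translate([266, 163, 0]) cube([3989, 156, 2430]); translate([2279, 163, 1198]) cube([730, 156, 752]); }


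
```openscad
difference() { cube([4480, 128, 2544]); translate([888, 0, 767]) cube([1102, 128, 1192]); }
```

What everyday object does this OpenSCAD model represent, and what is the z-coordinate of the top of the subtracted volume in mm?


A wall with a window opening. The window head height is 1959 mm.

A wall with a rectangular opening subtracted — a window. Sill at z = 767, opening 1192 mm tall, so the head is at 767 + 1192 = 1959 mm.


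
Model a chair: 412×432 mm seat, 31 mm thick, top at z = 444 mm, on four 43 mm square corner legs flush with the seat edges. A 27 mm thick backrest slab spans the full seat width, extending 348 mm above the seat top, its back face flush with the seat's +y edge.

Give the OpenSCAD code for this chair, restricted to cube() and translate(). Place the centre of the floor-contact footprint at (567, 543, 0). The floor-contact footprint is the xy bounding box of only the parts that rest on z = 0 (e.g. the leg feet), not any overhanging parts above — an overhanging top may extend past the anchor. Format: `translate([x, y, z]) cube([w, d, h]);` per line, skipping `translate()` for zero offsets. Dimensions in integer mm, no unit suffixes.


// leg_h = 444 - 31 = 413
translate([361, 327, 413]) cube([412, 432, 31]);
translate([361, 327, 0]) cube([43, 43, 413]);
translate([730, 327, 0]) cube([43, 43, 413]);
translate([361, 716, 0]) cube([43, 43, 413]);
translate([730, 716, 0]) cube([43, 43, 413]);
translate([361, 732, 444]) cube([412, 27, 348]);


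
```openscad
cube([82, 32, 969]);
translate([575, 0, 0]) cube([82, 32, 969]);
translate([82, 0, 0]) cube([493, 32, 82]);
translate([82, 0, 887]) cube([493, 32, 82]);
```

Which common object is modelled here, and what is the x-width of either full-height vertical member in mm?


A picture frame. The border width is 82 mm.

Four thin pieces enclosing a rectangular opening — a picture frame. The two full-height stiles are 969 mm tall; the top rail sits at z = 887 and is 82 mm tall, so the border above the opening is 969 − 887 = 82 mm, matching the stile x-width.


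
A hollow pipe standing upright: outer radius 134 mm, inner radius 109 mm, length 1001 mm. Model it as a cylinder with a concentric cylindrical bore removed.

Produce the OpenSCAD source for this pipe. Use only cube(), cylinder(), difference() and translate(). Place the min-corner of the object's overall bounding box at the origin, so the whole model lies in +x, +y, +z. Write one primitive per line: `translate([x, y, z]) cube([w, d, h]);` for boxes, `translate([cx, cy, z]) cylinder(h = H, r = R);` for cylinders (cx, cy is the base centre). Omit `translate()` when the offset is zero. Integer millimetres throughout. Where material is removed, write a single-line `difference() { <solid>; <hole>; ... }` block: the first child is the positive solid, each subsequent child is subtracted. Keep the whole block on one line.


difference() { translate([134, 134, 0]) cylinder(h = 1001, r = 134); translate([134, 134, 0]) cylinder(h = 1001, r = 109); }


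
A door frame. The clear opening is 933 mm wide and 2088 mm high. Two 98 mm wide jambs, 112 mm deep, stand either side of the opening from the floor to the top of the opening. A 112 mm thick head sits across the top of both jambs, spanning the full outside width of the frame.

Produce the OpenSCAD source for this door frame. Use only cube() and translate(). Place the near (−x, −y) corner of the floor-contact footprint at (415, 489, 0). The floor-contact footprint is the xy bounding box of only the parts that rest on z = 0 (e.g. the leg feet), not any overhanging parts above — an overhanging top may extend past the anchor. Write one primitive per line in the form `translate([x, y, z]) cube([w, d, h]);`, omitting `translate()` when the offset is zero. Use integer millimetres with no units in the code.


translate([415, 489, 0]) cube([98, 112, 2088]);
translate([1446, 489, 0]) cube([98, 112, 2088]);
translate([415, 489, 2088]) cube([1129, 112, 112]);


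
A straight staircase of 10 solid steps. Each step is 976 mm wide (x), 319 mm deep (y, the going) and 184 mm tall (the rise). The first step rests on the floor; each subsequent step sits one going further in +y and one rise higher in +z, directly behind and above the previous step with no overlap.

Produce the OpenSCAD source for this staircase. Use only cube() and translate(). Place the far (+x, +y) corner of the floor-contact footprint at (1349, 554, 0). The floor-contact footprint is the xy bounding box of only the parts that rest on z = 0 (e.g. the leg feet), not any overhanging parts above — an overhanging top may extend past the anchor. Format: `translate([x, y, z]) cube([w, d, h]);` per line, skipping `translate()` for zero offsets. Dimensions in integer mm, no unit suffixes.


translate([373, 235, 0]) cube([976, 319, 184]);
translate([373, 554, 184]) cube([976, 319, 184]);
translate([373, 873, 368]) cube([976, 319, 184]);
translate([373, 1192, 552]) cube([976, 319, 184]);
translate([373, 1511, 736]) cube([976, 319, 184]);
translate([373, 1830, 920]) cube([976, 319, 184]);
translate([373, 2149, 1104]) cube([976, 319, 184]);
translate([373, 2468, 1288]) cube([976, 319, 184]);
translate([373, 2787, 1472]) cube([976, 319, 184]);
translate([373, 3106, 1656]) cube([976, 319, 184]);


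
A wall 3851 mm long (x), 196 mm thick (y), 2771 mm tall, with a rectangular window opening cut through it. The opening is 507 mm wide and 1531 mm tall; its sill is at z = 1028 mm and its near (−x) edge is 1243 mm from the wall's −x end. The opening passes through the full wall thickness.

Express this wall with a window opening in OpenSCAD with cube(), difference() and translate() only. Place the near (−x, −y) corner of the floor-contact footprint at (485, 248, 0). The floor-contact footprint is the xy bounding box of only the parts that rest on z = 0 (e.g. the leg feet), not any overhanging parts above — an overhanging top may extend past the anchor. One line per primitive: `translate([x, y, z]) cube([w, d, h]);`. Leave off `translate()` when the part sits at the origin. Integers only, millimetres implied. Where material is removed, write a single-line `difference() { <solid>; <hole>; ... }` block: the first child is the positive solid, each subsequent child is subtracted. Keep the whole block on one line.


difference() { translate([485, 248, 0]) cube([3851, 196, 2771]); translate([1728, 248, 1028]) cube([507, 196, 1531]); }


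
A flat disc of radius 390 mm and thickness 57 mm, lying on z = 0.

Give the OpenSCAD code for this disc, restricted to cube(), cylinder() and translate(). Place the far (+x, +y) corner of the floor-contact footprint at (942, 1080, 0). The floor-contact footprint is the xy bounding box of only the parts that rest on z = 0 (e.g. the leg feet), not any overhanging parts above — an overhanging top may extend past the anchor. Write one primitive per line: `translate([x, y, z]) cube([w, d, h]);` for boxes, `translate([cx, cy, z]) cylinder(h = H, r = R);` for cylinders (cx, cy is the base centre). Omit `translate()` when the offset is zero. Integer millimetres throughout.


translate([552, 690, 0]) cylinder(h = 57, r = 390);


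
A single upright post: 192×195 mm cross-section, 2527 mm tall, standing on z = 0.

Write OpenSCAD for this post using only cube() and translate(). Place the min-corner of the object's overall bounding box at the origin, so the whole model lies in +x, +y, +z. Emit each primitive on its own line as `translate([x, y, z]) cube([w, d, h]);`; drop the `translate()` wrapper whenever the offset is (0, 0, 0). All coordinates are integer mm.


cube([192, 195, 2527]);


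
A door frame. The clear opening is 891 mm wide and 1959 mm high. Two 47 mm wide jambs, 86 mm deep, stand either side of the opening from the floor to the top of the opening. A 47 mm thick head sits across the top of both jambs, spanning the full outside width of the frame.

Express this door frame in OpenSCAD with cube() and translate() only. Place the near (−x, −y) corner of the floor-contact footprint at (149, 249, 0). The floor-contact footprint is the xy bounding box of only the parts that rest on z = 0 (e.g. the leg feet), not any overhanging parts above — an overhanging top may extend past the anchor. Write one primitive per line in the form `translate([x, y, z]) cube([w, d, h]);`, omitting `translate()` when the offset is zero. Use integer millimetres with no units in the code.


translate([149, 249, 0]) cube([47, 86, 1959]);
translate([1087, 249, 0]) cube([47, 86, 1959]);
translate([149, 249, 1959]) cube([985, 86, 47]);


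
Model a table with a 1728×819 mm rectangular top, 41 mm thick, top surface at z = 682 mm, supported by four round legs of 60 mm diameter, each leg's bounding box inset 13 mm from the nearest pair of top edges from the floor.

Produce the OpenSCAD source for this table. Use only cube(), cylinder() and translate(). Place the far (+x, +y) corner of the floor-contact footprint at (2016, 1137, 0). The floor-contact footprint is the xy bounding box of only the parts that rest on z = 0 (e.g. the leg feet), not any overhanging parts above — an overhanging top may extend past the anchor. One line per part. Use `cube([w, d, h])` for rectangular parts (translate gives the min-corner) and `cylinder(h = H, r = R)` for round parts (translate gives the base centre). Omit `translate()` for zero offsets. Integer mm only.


translate([301, 331, 641]) cube([1728, 819, 41]);
translate([344, 374, 0]) cylinder(h = 641, r = 30);
translate([1986, 374, 0]) cylinder(h = 641, r = 30);
translate([344, 1107, 0]) cylinder(h = 641, r = 30);
translate([1986, 1107, 0]) cylinder(h = 641, r = 30);


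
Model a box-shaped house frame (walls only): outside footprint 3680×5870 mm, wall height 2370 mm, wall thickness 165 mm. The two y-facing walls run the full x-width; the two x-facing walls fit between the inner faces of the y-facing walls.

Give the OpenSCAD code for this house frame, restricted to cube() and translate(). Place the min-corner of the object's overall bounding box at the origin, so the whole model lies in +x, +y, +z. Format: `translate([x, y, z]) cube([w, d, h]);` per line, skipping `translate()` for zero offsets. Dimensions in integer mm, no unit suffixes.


cube([3680, 165, 2370]);
translate([0, 5705, 0]) cube([3680, 165, 2370]);
translate([0, 165, 0]) cube([165, 5540, 2370]);
translate([3515, 165, 0]) cube([165, 5540, 2370]);


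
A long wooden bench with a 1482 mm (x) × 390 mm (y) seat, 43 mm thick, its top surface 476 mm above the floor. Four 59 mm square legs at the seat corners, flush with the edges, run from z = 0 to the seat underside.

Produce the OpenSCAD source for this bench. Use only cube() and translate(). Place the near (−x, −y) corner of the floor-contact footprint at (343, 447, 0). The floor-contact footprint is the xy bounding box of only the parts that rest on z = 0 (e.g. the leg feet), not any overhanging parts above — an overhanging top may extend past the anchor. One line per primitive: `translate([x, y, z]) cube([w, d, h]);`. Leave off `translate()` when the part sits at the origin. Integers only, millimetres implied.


translate([343, 447, 433]) cube([1482, 390, 43]);
translate([343, 447, 0]) cube([59, 59, 433]);
translate([343, 778, 0]) cube([59, 59, 433]);
translate([1766, 447, 0]) cube([59, 59, 433]);
translate([1766, 778, 0]) cube([59, 59, 433]);


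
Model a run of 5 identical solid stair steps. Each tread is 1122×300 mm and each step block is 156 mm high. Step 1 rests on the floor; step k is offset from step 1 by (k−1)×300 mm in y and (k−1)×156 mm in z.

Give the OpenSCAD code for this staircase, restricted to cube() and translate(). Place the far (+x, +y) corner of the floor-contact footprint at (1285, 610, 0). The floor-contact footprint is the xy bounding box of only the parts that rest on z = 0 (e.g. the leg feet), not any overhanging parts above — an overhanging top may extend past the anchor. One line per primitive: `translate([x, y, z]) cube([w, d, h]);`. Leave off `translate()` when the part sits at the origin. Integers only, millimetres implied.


translate([163, 310, 0]) cube([1122, 300, 156]);
translate([163, 610, 156]) cube([1122, 300, 156]);
translate([163, 910, 312]) cube([1122, 300, 156]);
translate([163, 1210, 468]) cube([1122, 300, 156]);
translate([163, 1510, 624]) cube([1122, 300, 156]);


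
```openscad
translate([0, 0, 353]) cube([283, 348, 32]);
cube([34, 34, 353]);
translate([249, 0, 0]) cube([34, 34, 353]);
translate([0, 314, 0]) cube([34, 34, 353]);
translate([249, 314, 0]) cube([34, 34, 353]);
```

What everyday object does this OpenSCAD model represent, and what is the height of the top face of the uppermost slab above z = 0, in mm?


A stool. The seat height is 385 mm.

A 283×348×32 slab at z = 353 on four corner posts — a stool. The seat top is 353 + 32 = 385 mm.


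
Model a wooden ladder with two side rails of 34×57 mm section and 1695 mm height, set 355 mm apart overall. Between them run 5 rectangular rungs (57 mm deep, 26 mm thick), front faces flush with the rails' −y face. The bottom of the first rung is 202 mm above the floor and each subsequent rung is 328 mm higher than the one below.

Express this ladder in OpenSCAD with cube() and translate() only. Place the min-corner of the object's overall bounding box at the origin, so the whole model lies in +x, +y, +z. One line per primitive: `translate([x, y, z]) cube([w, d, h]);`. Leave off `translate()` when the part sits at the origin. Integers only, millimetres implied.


cube([34, 57, 1695]);
translate([321, 0, 0]) cube([34, 57, 1695]);
translate([34, 0, 202]) cube([287, 57, 26]);
translate([34, 0, 530]) cube([287, 57, 26]);
translate([34, 0, 858]) cube([287, 57, 26]);
translate([34, 0, 1186]) cube([287, 57, 26]);
translate([34, 0, 1514]) cube([287, 57, 26]);


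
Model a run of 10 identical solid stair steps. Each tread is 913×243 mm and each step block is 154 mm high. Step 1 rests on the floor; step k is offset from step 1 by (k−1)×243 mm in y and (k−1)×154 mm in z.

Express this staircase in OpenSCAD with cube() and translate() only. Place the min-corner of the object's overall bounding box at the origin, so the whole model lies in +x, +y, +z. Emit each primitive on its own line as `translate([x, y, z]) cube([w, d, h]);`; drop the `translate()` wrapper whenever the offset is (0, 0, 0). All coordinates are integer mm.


cube([913, 243, 154]);
translate([0, 243, 154]) cube([913, 243, 154]);
translate([0, 486, 308]) cube([913, 243, 154]);
translate([0, 729, 462]) cube([913, 243, 154]);
translate([0, 972, 616]) cube([913, 243, 154]);
translate([0, 1215, 770]) cube([913, 243, 154]);
translate([0, 1458, 924]) cube([913, 243, 154]);
translate([0, 1701, 1078]) cube([913, 243, 154]);
translate([0, 1944, 1232]) cube([913, 243, 154]);
translate([0, 2187, 1386]) cube([913, 243, 154]);


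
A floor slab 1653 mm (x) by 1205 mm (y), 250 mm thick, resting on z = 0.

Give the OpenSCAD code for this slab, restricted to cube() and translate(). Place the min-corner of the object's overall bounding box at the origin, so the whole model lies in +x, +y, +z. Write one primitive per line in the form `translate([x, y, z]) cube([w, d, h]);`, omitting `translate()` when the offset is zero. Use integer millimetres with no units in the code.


cube([1653, 1205, 250]);


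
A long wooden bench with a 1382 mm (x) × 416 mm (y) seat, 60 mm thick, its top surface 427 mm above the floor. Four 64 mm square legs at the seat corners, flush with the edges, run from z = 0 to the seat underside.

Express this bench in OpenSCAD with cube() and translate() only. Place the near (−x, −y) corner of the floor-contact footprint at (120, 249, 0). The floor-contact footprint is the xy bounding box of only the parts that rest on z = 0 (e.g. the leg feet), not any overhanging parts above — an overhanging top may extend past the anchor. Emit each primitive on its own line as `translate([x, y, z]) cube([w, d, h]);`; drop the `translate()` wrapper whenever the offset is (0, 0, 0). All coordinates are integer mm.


translate([120, 249, 367]) cube([1382, 416, 60]);
translate([120, 249, 0]) cube([64, 64, 367]);
translate([120, 601, 0]) cube([64, 64, 367]);
translate([1438, 249, 0]) cube([64, 64, 367]);
translate([1438, 601, 0]) cube([64, 64, 367]);


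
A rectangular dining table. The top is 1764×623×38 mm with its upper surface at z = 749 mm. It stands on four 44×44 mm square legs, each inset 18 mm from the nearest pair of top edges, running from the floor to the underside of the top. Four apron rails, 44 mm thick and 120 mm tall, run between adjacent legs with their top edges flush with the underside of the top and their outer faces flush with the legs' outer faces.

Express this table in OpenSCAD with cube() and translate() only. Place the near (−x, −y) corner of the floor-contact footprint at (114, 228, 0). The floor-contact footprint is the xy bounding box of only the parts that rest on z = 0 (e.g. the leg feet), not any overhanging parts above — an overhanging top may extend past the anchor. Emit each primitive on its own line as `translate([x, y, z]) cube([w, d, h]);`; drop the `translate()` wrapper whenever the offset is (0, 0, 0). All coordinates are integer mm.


translate([96, 210, 711]) cube([1764, 623, 38]);
translate([114, 228, 0]) cube([44, 44, 711]);
translate([1798, 228, 0]) cube([44, 44, 711]);
translate([114, 771, 0]) cube([44, 44, 711]);
translate([1798, 771, 0]) cube([44, 44, 711]);
translate([158, 228, 591]) cube([1640, 44, 120]);
translate([158, 771, 591]) cube([1640, 44, 120]);
translate([114, 272, 591]) cube([44, 499, 120]);
translate([1798, 272, 591]) cube([44, 499, 120]);


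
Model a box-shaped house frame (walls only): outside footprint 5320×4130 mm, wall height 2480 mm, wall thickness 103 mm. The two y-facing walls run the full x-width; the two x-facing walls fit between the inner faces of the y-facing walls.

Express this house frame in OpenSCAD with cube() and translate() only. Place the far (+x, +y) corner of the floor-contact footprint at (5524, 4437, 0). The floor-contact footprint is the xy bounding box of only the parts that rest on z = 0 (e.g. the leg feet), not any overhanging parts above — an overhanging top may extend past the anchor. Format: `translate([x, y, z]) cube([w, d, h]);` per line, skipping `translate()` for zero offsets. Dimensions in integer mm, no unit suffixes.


translate([204, 307, 0]) cube([5320, 103, 2480]);
translate([204, 4334, 0]) cube([5320, 103, 2480]);
translate([204, 410, 0]) cube([103, 3924, 2480]);
translate([5421, 410, 0]) cube([103, 3924, 2480]);


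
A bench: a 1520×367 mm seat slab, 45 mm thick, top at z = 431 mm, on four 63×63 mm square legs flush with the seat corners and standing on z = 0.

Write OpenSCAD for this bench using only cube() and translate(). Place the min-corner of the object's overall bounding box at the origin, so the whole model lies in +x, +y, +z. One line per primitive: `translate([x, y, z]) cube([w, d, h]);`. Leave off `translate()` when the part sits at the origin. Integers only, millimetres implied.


translate([0, 0, 386]) cube([1520, 367, 45]);
cube([63, 63, 386]);
translate([0, 304, 0]) cube([63, 63, 386]);
translate([1457, 0, 0]) cube([63, 63, 386]);
translate([1457, 304, 0]) cube([63, 63, 386]);
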